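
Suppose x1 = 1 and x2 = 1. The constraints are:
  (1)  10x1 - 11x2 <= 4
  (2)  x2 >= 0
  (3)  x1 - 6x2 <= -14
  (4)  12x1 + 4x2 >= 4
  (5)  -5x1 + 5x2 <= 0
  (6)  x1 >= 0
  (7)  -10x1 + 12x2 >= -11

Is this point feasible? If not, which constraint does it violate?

not feasible — violates (3)

Constraint (3): x1 - 6x2 = -5, which is not ≤ -14. All other constraints are satisfied.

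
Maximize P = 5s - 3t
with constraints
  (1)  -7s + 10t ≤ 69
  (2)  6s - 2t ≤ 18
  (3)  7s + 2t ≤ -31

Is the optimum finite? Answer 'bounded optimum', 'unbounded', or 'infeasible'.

From the feasible point (-16/3, 19/6), moving in the direction (-2, -6) keeps every constraint satisfied while P increases without bound.

unbounded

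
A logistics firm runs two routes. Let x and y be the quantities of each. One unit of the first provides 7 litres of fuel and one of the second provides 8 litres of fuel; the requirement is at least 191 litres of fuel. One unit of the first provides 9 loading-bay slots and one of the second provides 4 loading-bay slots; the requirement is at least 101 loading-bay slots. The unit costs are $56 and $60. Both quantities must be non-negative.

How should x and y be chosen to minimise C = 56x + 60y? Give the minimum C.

x = 1, y = 23, minimum C = 1436

Vertices and C = 56x + 60y:
  (0, 101/4) → C = 1515
  (191/7, 0) → C = 1528
  (1, 23) → C = 1436
The feasible region is unbounded (it extends along (0, 1), (1, 0)), but C strictly increases along every unbounded feasible direction, so there is no improving ray and the minimum is attained at a vertex.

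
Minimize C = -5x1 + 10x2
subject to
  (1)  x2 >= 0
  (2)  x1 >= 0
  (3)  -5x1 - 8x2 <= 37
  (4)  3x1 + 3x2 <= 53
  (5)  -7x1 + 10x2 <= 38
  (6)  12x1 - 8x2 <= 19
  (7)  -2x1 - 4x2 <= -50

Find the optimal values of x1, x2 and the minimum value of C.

Extreme points and C = -5x1 + 10x2:
  (247/32, 589/64) → C = 855/16
  (29/4, 71/8) → C = 105/2
  (119/16, 281/32) → C = 405/8

The optimum lies where 12x1 - 8x2 = 19 and -2x1 - 4x2 = -50.
Solving simultaneously gives x1 = 119/16, x2 = 281/32.

x1 = 119/16, x2 = 281/32, minimum C = 405/8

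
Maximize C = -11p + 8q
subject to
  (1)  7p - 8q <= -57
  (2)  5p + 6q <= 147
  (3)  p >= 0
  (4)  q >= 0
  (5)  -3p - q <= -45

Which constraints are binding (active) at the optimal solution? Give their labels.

(2) and (5)

Corner points and C = -11p + 8q:
  (417/41, 657/41) → C = 669/41
  (303/31, 486/31) → C = 555/31
  (123/13, 216/13) → C = 375/13

The maximum is at (123/13, 216/13). Substituting into each constraint, equality holds for (2) and (5); the remaining constraints have slack.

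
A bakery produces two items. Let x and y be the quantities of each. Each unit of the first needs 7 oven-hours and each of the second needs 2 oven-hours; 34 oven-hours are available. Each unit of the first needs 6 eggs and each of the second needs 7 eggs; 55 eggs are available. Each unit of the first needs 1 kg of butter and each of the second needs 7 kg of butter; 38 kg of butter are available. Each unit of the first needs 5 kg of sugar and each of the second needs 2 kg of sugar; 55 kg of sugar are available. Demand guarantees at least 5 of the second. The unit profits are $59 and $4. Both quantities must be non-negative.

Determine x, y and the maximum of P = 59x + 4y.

x = 3, y = 5, maximum P = 197

Vertices and P = 59x + 4y:
  (0, 38/7) → P = 152/7
  (0, 5) → P = 20
  (3, 5) → P = 197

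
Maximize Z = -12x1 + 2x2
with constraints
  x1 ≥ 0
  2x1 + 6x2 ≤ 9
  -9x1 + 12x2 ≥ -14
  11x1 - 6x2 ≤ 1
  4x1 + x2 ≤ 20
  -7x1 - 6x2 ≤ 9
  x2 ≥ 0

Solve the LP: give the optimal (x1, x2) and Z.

x1 = 0, x2 = 3/2, maximum Z = 3

Vertices and Z = -12x1 + 2x2:
  (0, 3/2) → Z = 3
  (0, 0) → Z = 0
  (10/13, 97/78) → Z = -263/39
  (1/11, 0) → Z = -12/11

The binding constraints are x1 = 0 and 2x1 + 6x2 = 9.
Solving simultaneously gives x1 = 0, x2 = 3/2.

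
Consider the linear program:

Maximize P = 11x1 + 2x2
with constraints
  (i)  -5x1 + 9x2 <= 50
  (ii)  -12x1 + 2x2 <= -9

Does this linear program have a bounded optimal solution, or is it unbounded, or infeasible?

From the feasible point (181/98, 645/98), moving in the direction (9, 5) keeps every constraint satisfied while P increases without bound.

unbounded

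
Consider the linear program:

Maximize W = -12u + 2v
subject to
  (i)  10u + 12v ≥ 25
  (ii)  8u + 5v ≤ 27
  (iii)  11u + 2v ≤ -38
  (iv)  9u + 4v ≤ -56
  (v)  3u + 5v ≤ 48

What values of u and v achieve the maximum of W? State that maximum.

u = -451/14, v = 405/14, maximum W = 3111/7

Feasible corners and W = -12u + 2v:
  (-193/17, 785/68) → W = 5417/34
  (-451/14, 405/14) → W = 3111/7
  (-472/33, 200/11) → W = 208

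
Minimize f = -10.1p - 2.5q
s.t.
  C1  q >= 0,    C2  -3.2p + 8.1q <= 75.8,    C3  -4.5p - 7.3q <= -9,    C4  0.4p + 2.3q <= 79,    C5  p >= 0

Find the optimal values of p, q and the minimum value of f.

Corner points and f = -10.1p - 2.5q:
  (2, 0) → f = -101/5
  (395/2, 0) → f = -7979/4
  (11639/265, 7078/265) → f = -1352489/2650
  (0, 758/81) → f = -1895/81
  (0, 90/73) → f = -225/73

p = 197.5, q = 0, minimum f = -1994.75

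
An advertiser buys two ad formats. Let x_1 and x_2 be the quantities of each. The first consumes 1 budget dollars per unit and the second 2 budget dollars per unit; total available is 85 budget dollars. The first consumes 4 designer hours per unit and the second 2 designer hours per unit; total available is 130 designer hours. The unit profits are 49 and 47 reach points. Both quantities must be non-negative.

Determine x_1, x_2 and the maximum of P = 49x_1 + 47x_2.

At the optimal vertex, x_1 + 2x_2 = 85 and 4x_1 + 2x_2 = 130.
Solving simultaneously gives x_1 = 15, x_2 = 35.

x_1 = 15, x_2 = 35, maximum P = 2380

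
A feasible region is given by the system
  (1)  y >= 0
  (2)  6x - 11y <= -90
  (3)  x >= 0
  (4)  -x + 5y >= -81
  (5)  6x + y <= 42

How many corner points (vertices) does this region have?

Of the 10 pairwise boundary intersections, those satisfying every inequality are:
  (0, 90/11)
  (31/6, 11)
  (0, 42)

3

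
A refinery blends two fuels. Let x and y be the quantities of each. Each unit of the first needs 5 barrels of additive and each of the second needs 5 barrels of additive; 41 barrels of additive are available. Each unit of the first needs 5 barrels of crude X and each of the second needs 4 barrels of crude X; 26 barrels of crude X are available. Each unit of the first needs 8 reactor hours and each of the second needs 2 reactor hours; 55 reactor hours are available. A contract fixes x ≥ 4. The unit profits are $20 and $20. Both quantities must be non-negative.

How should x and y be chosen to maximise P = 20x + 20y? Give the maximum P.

Vertices and P = 20x + 20y:
  (26/5, 0) → P = 104
  (4, 0) → P = 80
  (4, 3/2) → P = 110

x = 4, y = 3/2, maximum P = 110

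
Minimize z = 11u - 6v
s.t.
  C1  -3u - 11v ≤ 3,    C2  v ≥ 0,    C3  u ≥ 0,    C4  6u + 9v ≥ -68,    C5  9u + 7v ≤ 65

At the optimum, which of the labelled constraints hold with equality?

C3 and C5

Vertices and z = 11u - 6v:
  (0, 0) → z = 0
  (65/9, 0) → z = 715/9
  (0, 65/7) → z = -390/7

The minimum is at (0, 65/7). Substituting into each constraint, equality holds for C3 and C5; the remaining constraints have slack.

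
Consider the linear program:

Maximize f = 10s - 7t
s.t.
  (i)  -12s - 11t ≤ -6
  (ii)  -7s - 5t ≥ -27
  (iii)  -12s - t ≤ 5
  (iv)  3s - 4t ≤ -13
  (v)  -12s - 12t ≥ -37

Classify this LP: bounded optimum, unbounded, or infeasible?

bounded optimum

Corner points and f = 10s - 7t:
  (-11/17, 47/17) → f = -439/17
  (-97/132, 42/11) → f = -2249/66
  (-2/21, 89/28) → f = -1949/84
The feasible region has finitely many vertices and no improving ray; the maximum is -1949/84 at (-2/21, 89/28).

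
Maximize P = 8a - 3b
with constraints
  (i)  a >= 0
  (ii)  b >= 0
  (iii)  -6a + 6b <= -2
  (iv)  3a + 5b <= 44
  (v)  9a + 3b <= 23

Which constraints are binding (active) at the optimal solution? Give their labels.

Feasible corners and P = 8a - 3b:
  (1/3, 0) → P = 8/3
  (23/9, 0) → P = 184/9
  (2, 5/3) → P = 11

The maximum is at (23/9, 0). Substituting into each constraint, equality holds for (ii) and (v); the remaining constraints have slack.

(ii) and (v)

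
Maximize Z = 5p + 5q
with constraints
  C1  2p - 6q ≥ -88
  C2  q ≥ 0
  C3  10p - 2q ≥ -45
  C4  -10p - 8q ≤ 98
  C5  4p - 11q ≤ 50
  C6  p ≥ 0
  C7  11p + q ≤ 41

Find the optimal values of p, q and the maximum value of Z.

p = 79/34, q = 525/34, maximum Z = 1510/17

Corner points and Z = 5p + 5q:
  (0, 44/3) → Z = 220/3
  (79/34, 525/34) → Z = 1510/17
  (0, 0) → Z = 0
  (41/11, 0) → Z = 205/11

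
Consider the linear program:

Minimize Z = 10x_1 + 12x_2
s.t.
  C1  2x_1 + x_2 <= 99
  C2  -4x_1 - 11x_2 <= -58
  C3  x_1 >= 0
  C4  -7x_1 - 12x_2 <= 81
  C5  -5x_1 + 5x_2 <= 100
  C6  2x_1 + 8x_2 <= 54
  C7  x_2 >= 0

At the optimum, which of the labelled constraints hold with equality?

C2 and C3

Feasible corners and Z = 10x_1 + 12x_2:
  (0, 58/11) → Z = 696/11
  (29/2, 0) → Z = 145
  (0, 27/4) → Z = 81
  (27, 0) → Z = 270

The minimum is at (0, 58/11). Substituting into each constraint, equality holds for C2 and C3; the remaining constraints have slack.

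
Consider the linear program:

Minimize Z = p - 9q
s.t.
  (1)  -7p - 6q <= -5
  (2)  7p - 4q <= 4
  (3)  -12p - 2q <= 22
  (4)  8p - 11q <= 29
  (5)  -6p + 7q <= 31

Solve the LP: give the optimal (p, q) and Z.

p = 152/25, q = 241/25, minimum Z = -2017/25

Vertices and Z = p - 9q:
  (22/35, 1/10) → Z = -19/70
  (-151/85, 247/85) → Z = -2374/85
  (152/25, 241/25) → Z = -2017/25

At the optimal vertex, 7p - 4q = 4 and -6p + 7q = 31.
Solving simultaneously gives p = 152/25, q = 241/25.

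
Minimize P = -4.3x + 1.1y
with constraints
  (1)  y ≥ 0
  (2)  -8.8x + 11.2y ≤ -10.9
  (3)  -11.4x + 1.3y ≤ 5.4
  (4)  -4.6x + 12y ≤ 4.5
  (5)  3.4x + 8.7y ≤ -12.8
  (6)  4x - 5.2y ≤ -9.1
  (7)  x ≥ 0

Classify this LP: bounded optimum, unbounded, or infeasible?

infeasible

The boundaries 4x - 5.2y = -9.1 and x = 0 meet at (0, 1.75), but that point violates -8.8x + 11.2y ≤ -10.9. Every candidate vertex is excluded by some other constraint, so the feasible region is empty.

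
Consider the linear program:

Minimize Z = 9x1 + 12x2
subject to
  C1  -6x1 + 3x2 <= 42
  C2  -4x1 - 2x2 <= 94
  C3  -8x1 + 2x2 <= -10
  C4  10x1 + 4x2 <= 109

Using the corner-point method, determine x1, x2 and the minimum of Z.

x1 = 297/2, x2 = -344, minimum Z = -5583/2

Feasible corners and Z = 9x1 + 12x2:
  (-7, -33) → Z = -459
  (297/2, -344) → Z = -5583/2
  (129/26, 193/13) → Z = 5793/26

The optimum lies where -4x1 - 2x2 = 94 and 10x1 + 4x2 = 109.
Solving simultaneously gives x1 = 297/2, x2 = -344.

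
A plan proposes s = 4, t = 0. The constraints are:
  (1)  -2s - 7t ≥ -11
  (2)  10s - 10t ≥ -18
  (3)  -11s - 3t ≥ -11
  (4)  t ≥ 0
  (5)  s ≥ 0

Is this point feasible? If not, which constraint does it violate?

Constraint (3): -11s - 3t = -44, which is not ≥ -11. All other constraints are satisfied.

not feasible — violates (3)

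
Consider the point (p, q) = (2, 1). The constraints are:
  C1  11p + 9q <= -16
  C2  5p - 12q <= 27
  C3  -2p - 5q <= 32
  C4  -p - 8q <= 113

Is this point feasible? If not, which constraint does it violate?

Constraint C1: 11p + 9q = 31, which is not ≤ -16. All other constraints are satisfied.

not feasible — violates C1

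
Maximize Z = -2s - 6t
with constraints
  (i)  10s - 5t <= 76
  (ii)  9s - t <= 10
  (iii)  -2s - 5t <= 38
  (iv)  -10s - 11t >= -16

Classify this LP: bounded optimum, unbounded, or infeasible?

bounded optimum

Vertices and Z = -2s - 6t:
  (12/47, -362/47) → Z = 2148/47
  (126/109, 44/109) → Z = -516/109
The feasible region has finitely many vertices and no improving ray; the maximum is 2148/47 at (12/47, -362/47).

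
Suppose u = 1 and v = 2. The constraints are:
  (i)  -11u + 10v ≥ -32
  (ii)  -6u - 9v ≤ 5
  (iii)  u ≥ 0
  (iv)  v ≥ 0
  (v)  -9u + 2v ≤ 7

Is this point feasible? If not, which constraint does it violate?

feasible

(i): 9 ≥ -32 ✓
(ii): -24 ≤ 5 ✓
(iii): 1 ≥ 0 ✓
(iv): 2 ≥ 0 ✓
(v): -5 ≤ 7 ✓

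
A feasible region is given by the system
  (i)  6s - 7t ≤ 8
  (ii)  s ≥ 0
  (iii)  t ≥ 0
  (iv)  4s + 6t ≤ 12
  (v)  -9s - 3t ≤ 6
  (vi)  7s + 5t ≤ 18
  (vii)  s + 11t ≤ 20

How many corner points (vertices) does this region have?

The feasible vertices (each the meet of two boundaries and inside every other half-plane) are:
  (4/3, 0)
  (33/16, 5/8)
  (0, 0)
  (0, 20/11)
  (6/19, 34/19)

5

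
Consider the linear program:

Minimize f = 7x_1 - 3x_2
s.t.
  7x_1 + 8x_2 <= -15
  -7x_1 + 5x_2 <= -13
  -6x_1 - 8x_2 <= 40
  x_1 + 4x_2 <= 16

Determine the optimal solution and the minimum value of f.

x_1 = -48/43, x_2 = -179/43, minimum f = 201/43

Feasible corners and f = 7x_1 - 3x_2:
  (29/91, -28/13) → f = 113/13
  (25, -95/4) → f = 985/4
  (-48/43, -179/43) → f = 201/43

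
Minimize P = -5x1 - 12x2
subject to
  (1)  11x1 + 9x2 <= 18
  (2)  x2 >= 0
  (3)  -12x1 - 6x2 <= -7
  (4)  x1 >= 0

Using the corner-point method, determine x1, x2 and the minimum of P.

x1 = 0, x2 = 2, minimum P = -24

Feasible corners and P = -5x1 - 12x2:
  (18/11, 0) → P = -90/11
  (0, 2) → P = -24
  (7/12, 0) → P = -35/12
  (0, 7/6) → P = -14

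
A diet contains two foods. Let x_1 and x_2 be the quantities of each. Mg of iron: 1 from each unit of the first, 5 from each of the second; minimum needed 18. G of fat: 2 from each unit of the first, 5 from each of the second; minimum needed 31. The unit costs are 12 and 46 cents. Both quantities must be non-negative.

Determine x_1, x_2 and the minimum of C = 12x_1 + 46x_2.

x_1 = 13, x_2 = 1, minimum C = 202

Extreme points and C = 12x_1 + 46x_2:
  (0, 31/5) → C = 1426/5
  (18, 0) → C = 216
  (13, 1) → C = 202
The feasible region is unbounded (it extends along (0, 1), (1, 0)), but C strictly increases along every unbounded feasible direction, so there is no improving ray and the minimum is attained at a vertex.

The binding constraints are x_1 + 5x_2 = 18 and 2x_1 + 5x_2 = 31.
Solving simultaneously gives x_1 = 13, x_2 = 1.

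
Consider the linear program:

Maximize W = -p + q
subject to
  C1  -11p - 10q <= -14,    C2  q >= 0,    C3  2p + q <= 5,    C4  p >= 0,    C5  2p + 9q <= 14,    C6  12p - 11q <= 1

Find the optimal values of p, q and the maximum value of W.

Vertices and W = -p + q:
  (0, 7/5) → W = 7/5
  (164/241, 157/241) → W = -7/241
  (0, 14/9) → W = 14/9
  (163/130, 83/65) → W = 3/130

p = 0, q = 14/9, maximum W = 14/9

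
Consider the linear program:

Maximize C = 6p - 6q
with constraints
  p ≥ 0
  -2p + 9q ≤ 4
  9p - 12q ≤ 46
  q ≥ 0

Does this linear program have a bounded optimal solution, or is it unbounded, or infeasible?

bounded optimum

Feasible corners and C = 6p - 6q:
  (0, 4/9) → C = -8/3
  (0, 0) → C = 0
  (154/19, 128/57) → C = 668/19
  (46/9, 0) → C = 92/3
The feasible region has finitely many vertices and no improving ray; the maximum is 668/19 at (154/19, 128/57).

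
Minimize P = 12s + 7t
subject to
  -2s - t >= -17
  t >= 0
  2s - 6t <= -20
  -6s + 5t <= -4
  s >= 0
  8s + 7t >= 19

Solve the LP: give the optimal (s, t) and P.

s = 62/13, t = 64/13, minimum P = 1192/13

Feasible corners and P = 12s + 7t:
  (41/7, 37/7) → P = 751/7
  (89/16, 47/8) → P = 863/8
  (62/13, 64/13) → P = 1192/13

The optimum lies where 2s - 6t = -20 and -6s + 5t = -4.
Solving simultaneously gives s = 62/13, t = 64/13.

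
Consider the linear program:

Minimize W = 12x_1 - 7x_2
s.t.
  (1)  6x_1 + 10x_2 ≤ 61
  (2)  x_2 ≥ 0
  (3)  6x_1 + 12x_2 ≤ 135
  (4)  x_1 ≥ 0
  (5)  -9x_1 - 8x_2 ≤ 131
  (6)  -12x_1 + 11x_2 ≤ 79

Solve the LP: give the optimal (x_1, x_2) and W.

x_1 = 0, x_2 = 61/10, minimum W = -427/10

Vertices and W = 12x_1 - 7x_2:
  (61/6, 0) → W = 122
  (0, 61/10) → W = -427/10
  (0, 0) → W = 0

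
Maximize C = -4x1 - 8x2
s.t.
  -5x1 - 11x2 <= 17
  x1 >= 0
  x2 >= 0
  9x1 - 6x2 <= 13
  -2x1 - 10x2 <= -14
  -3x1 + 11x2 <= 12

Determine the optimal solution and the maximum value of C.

x1 = 17/26, x2 = 33/26, maximum C = -166/13

Feasible corners and C = -4x1 - 8x2:
  (107/51, 50/51) → C = -276/17
  (215/81, 49/27) → C = -2036/81
  (17/26, 33/26) → C = -166/13

The optimum lies where -2x1 - 10x2 = -14 and -3x1 + 11x2 = 12.
Solving simultaneously gives x1 = 17/26, x2 = 33/26.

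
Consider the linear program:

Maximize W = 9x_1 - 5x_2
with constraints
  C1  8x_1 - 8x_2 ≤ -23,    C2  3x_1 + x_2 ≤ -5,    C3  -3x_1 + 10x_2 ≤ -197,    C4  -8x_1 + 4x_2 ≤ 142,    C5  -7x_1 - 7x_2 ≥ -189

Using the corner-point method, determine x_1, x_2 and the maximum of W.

x_1 = -129/4, x_2 = -235/8, maximum W = -1147/8

Extreme points and W = 9x_1 - 5x_2:
  (-129/4, -235/8) → W = -1147/8
  (-261/8, -119/4) → W = -1159/8
  (-552/17, -1001/34) → W = -4931/34

At the optimal vertex, 8x_1 - 8x_2 = -23 and -3x_1 + 10x_2 = -197.
Solving simultaneously gives x_1 = -129/4, x_2 = -235/8.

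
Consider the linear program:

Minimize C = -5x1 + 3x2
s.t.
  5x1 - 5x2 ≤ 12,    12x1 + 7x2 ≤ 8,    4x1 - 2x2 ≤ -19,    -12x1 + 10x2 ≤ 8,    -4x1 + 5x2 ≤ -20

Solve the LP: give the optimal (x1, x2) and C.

x1 = -119/10, x2 = -143/10, minimum C = 83/5

Feasible corners and C = -5x1 + 3x2:
  (-119/10, -143/10) → C = 83/5
  (-16, -92/5) → C = 124/5
  (-45/4, -13) → C = 69/4
  (-12, -68/5) → C = 96/5

The optimum lies where 5x1 - 5x2 = 12 and 4x1 - 2x2 = -19.
Solving simultaneously gives x1 = -119/10, x2 = -143/10.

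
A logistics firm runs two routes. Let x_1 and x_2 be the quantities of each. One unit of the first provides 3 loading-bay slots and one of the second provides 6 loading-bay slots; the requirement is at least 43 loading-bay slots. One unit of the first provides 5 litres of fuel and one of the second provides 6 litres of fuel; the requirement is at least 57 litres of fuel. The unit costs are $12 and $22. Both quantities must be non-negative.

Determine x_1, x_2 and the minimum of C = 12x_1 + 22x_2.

x_1 = 7, x_2 = 11/3, minimum C = 494/3

Corner points and C = 12x_1 + 22x_2:
  (0, 19/2) → C = 209
  (43/3, 0) → C = 172
  (7, 11/3) → C = 494/3
The feasible region is unbounded (it extends along (0, 1), (1, 0)), but C strictly increases along every unbounded feasible direction, so there is no improving ray and the minimum is attained at a vertex.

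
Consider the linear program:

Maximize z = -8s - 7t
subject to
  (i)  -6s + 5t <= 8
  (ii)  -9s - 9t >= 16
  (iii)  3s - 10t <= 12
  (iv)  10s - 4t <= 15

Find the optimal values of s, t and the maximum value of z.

s = -28/9, t = -32/15, maximum z = 1792/45

Extreme points and z = -8s - 7t:
  (-152/99, -8/33) → z = 1384/99
  (-28/9, -32/15) → z = 1792/45
  (-4/9, -4/3) → z = 116/9

The binding constraints are -6s + 5t = 8 and 3s - 10t = 12.
Solving simultaneously gives s = -28/9, t = -32/15.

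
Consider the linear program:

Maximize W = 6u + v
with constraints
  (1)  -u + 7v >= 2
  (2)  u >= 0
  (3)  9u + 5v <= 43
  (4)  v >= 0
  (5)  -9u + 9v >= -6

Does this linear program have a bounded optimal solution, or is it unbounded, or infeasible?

bounded optimum

Feasible corners and W = 6u + v:
  (0, 2/7) → W = 2/7
  (10/9, 4/9) → W = 64/9
  (0, 43/5) → W = 43/5
  (139/42, 37/14) → W = 45/2
The feasible region has finitely many vertices and no improving ray; the maximum is 45/2 at (139/42, 37/14).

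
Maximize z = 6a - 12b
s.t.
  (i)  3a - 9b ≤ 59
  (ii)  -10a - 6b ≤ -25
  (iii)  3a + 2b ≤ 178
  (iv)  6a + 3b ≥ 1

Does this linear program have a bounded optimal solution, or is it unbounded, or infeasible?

bounded optimum

Feasible corners and z = 6a - 12b:
  (193/36, -515/108) → z = 1609/18
  (1720/33, 119/11) → z = 2012/11
  (-23/2, 70/3) → z = -349
  (-532/3, 355) → z = -5324
The feasible region has finitely many vertices and no improving ray; the maximum is 2012/11 at (1720/33, 119/11).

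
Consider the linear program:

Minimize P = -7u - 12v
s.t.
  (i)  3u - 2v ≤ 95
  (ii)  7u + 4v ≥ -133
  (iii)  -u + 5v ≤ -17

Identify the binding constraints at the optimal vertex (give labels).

Corner points and P = -7u - 12v:
  (57/13, -532/13) → P = 5985/13
  (441/13, 44/13) → P = -3615/13
  (-199/13, -84/13) → P = 2401/13

The minimum is at (441/13, 44/13). Substituting into each constraint, equality holds for (i) and (iii); the remaining constraints have slack.

(i) and (iii)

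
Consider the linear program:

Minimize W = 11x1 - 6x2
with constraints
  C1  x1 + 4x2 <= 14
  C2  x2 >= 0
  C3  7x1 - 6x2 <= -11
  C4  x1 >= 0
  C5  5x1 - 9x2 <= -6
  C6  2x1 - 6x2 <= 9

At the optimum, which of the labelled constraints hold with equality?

Extreme points and W = 11x1 - 6x2:
  (20/17, 109/34) → W = -107/17
  (0, 7/2) → W = -21
  (0, 11/6) → W = -11

The minimum is at (0, 7/2). Substituting into each constraint, equality holds for C1 and C4; the remaining constraints have slack.

C1 and C4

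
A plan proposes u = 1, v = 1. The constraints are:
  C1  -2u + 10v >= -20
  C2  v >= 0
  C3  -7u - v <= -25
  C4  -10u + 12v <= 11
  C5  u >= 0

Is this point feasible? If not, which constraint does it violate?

Constraint C3: -7u - v = -8, which is not ≤ -25. All other constraints are satisfied.

not feasible — violates C3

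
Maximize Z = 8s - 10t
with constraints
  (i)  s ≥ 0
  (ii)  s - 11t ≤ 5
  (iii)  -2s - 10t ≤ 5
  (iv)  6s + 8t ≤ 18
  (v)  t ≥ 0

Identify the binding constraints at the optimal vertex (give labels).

(iv) and (v)

Feasible corners and Z = 8s - 10t:
  (0, 9/4) → Z = -45/2
  (0, 0) → Z = 0
  (3, 0) → Z = 24

The maximum is at (3, 0). Substituting into each constraint, equality holds for (iv) and (v); the remaining constraints have slack.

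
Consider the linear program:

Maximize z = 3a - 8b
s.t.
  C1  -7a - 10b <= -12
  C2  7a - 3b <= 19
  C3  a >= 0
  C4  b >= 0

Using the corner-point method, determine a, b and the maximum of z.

a = 19/7, b = 0, maximum z = 57/7

Corner points and z = 3a - 8b:
  (0, 6/5) → z = -48/5
  (12/7, 0) → z = 36/7
  (19/7, 0) → z = 57/7
The feasible region is unbounded (it extends along (0, 1), (3, 7)), but z strictly decreases along every unbounded feasible direction, so there is no improving ray and the maximum is attained at a vertex.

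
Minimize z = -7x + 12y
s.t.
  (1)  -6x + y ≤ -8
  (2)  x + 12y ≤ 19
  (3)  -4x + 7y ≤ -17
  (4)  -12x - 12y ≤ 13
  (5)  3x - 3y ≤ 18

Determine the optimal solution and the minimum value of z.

x = 59/24, y = -85/24, minimum z = -1433/24

Extreme points and z = -7x + 12y:
  (39/38, -35/19) → z = -1113/38
  (83/84, -29/14) → z = -2669/84
  (337/55, 59/55) → z = -1651/55
  (7, 1) → z = -37
  (59/24, -85/24) → z = -1433/24

The optimum lies where -12x - 12y = 13 and 3x - 3y = 18.
Solving simultaneously gives x = 59/24, y = -85/24.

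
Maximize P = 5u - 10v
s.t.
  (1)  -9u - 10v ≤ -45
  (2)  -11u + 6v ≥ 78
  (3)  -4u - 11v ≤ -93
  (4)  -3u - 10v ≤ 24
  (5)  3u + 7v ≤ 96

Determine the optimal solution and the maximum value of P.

u = -60/29, v = 267/29, maximum P = -2970/29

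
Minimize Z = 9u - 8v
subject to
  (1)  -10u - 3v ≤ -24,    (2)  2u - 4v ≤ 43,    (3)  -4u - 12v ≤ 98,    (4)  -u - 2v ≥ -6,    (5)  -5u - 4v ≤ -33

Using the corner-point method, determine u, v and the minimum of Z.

u = 7, v = -1/2, minimum Z = 67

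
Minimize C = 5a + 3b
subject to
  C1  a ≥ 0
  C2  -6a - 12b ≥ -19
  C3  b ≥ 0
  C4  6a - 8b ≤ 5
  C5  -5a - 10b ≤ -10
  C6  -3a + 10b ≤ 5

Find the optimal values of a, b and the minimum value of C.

a = 5/8, b = 11/16, minimum C = 83/16

Feasible corners and C = 5a + 3b:
  (53/30, 7/10) → C = 164/15
  (65/48, 29/32) → C = 911/96
  (13/10, 7/20) → C = 151/20
  (5/8, 11/16) → C = 83/16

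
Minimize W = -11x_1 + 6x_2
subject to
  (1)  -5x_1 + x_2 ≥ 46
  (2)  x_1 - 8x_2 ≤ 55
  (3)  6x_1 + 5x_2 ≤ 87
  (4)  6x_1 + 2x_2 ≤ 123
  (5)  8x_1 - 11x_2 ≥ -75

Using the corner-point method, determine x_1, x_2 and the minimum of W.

At the optimal vertex, -5x_1 + x_2 = 46 and x_1 - 8x_2 = 55.
Solving simultaneously gives x_1 = -141/13, x_2 = -107/13.

x_1 = -141/13, x_2 = -107/13, minimum W = 909/13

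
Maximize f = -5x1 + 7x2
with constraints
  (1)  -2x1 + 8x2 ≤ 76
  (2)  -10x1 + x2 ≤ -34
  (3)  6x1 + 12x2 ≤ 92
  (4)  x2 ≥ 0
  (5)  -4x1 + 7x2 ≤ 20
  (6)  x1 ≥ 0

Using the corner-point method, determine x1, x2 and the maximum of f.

x1 = 43/11, x2 = 56/11, maximum f = 177/11

Extreme points and f = -5x1 + 7x2:
  (17/5, 0) → f = -17
  (43/11, 56/11) → f = 177/11
  (46/3, 0) → f = -230/3
  (202/45, 244/45) → f = 698/45

The optimum lies where -10x1 + x2 = -34 and -4x1 + 7x2 = 20.
Solving simultaneously gives x1 = 43/11, x2 = 56/11.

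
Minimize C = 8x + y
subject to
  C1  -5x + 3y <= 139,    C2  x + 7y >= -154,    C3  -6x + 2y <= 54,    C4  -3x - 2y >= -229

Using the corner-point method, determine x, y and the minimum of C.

Vertices and C = 8x + y:
  (29/2, 141/2) → C = 373/2
  (409/19, 1562/19) → C = 4834/19
  (-343/22, -435/22) → C = -289/2
  (1911/19, -691/19) → C = 14597/19

At the optimal vertex, x + 7y = -154 and -6x + 2y = 54.
Solving simultaneously gives x = -343/22, y = -435/22.

x = -343/22, y = -435/22, minimum C = -289/2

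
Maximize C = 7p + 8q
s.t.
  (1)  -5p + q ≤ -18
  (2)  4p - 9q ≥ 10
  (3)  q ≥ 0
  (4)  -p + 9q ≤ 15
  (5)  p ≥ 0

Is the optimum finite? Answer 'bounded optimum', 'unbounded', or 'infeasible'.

From the feasible point (152/41, 22/41), moving in the direction (1, 0) keeps every constraint satisfied while C increases without bound.

unbounded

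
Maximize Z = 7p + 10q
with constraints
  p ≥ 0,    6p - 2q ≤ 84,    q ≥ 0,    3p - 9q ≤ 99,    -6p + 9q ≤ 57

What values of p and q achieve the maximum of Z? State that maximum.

Extreme points and Z = 7p + 10q:
  (0, 0) → Z = 0
  (0, 19/3) → Z = 190/3
  (14, 0) → Z = 98
  (145/7, 141/7) → Z = 2425/7

At the optimal vertex, 6p - 2q = 84 and -6p + 9q = 57.
Solving simultaneously gives p = 145/7, q = 141/7.

p = 145/7, q = 141/7, maximum Z = 2425/7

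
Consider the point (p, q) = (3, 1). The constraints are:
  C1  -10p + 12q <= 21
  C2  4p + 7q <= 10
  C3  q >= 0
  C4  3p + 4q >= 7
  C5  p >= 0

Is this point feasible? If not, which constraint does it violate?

Constraint C2: 4p + 7q = 19, which is not ≤ 10. All other constraints are satisfied.

not feasible — violates C2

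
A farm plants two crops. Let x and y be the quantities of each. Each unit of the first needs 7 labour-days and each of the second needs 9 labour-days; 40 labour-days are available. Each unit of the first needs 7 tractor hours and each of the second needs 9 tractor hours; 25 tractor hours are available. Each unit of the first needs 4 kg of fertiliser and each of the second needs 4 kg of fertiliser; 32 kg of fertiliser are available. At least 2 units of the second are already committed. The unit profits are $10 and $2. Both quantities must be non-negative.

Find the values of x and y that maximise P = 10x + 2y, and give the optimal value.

Extreme points and P = 10x + 2y:
  (0, 25/9) → P = 50/9
  (0, 2) → P = 4
  (1, 2) → P = 14

x = 1, y = 2, maximum P = 14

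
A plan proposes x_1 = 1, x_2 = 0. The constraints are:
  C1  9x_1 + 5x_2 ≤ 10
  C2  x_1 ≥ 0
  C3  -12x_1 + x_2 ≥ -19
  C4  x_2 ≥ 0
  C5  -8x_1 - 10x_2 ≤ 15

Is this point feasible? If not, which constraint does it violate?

C1: 9 ≤ 10 ✓
C2: 1 ≥ 0 ✓
C3: -12 ≥ -19 ✓
C4: 0 ≥ 0 ✓
C5: -8 ≤ 15 ✓

feasible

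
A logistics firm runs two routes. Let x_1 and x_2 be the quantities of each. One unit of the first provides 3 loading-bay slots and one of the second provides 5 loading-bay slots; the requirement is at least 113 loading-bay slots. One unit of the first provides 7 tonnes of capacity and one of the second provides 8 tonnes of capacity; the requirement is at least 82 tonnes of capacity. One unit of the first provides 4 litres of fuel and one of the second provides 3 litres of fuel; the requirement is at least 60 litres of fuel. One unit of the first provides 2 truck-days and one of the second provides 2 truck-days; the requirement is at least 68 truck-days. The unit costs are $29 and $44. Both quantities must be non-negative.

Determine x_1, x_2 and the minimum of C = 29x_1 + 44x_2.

Corner points and C = 29x_1 + 44x_2:
  (0, 34) → C = 1496
  (113/3, 0) → C = 3277/3
  (57/2, 11/2) → C = 2137/2
The feasible region is unbounded (it extends along (0, 1), (1, 0)), but C strictly increases along every unbounded feasible direction, so there is no improving ray and the minimum is attained at a vertex.

x_1 = 57/2, x_2 = 11/2, minimum C = 2137/2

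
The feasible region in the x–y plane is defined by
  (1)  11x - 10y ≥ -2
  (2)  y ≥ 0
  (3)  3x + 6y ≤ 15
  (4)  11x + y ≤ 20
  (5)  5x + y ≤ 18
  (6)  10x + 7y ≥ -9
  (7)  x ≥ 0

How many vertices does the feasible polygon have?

The feasible vertices (each the meet of two boundaries and inside every other half-plane) are:
  (23/16, 57/32)
  (0, 1/5)
  (20/11, 0)
  (0, 0)
  (5/3, 5/3)

5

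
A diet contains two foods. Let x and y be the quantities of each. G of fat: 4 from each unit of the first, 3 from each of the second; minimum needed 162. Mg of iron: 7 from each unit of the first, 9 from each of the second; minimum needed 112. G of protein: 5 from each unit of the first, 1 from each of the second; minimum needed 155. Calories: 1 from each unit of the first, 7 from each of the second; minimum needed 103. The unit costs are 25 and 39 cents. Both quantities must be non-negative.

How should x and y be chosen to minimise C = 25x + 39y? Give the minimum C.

x = 33, y = 10, minimum C = 1215

Feasible corners and C = 25x + 39y:
  (0, 155) → C = 6045
  (103, 0) → C = 2575
  (303/11, 190/11) → C = 14985/11
  (33, 10) → C = 1215
The feasible region is unbounded (it extends along (0, 1), (1, 0)), but C strictly increases along every unbounded feasible direction, so there is no improving ray and the minimum is attained at a vertex.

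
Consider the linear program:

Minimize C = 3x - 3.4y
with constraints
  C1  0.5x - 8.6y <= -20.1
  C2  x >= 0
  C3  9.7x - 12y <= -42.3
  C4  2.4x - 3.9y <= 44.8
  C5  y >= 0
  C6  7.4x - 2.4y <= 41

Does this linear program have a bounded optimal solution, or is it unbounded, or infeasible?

From the feasible point (0, 3.525), moving in the direction (0, 1) keeps every constraint satisfied while C decreases without bound.

unbounded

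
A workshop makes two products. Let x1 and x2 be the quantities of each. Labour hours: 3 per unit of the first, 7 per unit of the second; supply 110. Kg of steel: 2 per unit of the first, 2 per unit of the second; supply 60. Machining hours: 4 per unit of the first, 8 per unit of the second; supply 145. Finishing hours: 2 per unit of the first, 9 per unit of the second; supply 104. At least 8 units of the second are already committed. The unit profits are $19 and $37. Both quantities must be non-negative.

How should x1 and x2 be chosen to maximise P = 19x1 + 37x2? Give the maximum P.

Vertices and P = 19x1 + 37x2:
  (0, 104/9) → P = 3848/9
  (0, 8) → P = 296
  (16, 8) → P = 600

The binding constraints are 2x1 + 9x2 = 104 and x2 = 8.
Solving simultaneously gives x1 = 16, x2 = 8.

x1 = 16, x2 = 8, maximum P = 600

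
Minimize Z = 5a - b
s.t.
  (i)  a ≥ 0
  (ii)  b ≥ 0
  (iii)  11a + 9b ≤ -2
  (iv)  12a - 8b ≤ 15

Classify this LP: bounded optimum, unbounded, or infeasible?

The boundaries a = 0 and b = 0 meet at (0, 0), but that point violates 11a + 9b ≤ -2. Every candidate vertex is excluded by some other constraint, so the feasible region is empty.

infeasible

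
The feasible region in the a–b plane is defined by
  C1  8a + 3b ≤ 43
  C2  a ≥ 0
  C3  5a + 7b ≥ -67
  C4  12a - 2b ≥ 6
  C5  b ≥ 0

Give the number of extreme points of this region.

3

Intersecting each pair of boundary lines and keeping only the points that satisfy every inequality leaves:
  (2, 9)
  (43/8, 0)
  (1/2, 0)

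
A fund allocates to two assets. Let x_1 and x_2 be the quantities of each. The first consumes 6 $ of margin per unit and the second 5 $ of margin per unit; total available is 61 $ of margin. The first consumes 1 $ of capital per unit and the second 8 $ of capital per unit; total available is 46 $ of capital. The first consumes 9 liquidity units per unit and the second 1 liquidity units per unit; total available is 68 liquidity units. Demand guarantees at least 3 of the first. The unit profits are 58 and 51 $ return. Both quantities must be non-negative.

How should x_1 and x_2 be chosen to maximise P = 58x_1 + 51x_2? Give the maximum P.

x_1 = 6, x_2 = 5, maximum P = 603

The binding constraints are 6x_1 + 5x_2 = 61 and x_1 + 8x_2 = 46.
Solving simultaneously gives x_1 = 6, x_2 = 5.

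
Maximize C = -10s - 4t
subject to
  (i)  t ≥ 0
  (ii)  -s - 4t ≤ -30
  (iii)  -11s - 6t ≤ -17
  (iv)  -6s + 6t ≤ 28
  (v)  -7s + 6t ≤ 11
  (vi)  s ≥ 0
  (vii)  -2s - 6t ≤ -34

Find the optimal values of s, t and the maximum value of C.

Feasible corners and C = -10s - 4t:
  (30, 0) → C = -300
  (4, 13/2) → C = -66
  (17, 65/3) → C = -770/3
The feasible region is unbounded (it extends along (1, 1), (1, 0)), but C strictly decreases along every unbounded feasible direction, so there is no improving ray and the maximum is attained at a vertex.

s = 4, t = 13/2, maximum C = -66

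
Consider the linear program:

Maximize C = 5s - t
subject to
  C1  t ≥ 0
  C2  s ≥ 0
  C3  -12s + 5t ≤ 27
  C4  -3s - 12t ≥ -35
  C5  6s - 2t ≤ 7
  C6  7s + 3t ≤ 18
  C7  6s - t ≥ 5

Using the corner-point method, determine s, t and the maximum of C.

Feasible corners and C = 5s - t:
  (7/6, 0) → C = 35/6
  (5/6, 0) → C = 25/6
  (37/25, 191/75) → C = 364/75
  (19/15, 13/5) → C = 56/15
  (57/32, 59/32) → C = 113/16

s = 57/32, t = 59/32, maximum C = 113/16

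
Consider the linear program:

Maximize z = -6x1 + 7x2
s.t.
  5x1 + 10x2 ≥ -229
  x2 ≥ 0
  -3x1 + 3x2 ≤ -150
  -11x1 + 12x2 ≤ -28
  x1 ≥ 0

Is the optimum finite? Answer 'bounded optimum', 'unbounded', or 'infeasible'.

unbounded

From the feasible point (50, 0), moving in the direction (12, 11) keeps every constraint satisfied while z increases without bound.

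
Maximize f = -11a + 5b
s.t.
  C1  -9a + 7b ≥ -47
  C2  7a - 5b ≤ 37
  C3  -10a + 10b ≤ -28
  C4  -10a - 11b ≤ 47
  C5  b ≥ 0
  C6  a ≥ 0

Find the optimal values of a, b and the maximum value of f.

Corner points and f = -11a + 5b:
  (6, 1) → f = -61
  (47/9, 0) → f = -517/9
  (23/2, 87/10) → f = -83
  (14/5, 0) → f = -154/5

The binding constraints are -10a + 10b = -28 and b = 0.
Solving simultaneously gives a = 14/5, b = 0.

a = 14/5, b = 0, maximum f = -154/5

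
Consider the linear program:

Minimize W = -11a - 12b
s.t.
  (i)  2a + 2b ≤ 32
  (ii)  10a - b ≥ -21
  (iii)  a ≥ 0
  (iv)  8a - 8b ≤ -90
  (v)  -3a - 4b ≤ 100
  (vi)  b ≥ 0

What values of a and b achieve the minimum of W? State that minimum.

a = 0, b = 16, minimum W = -192

Feasible corners and W = -11a - 12b:
  (0, 16) → W = -192
  (19/8, 109/8) → W = -1517/8
  (0, 45/4) → W = -135

The optimum lies where 2a + 2b = 32 and a = 0.
Solving simultaneously gives a = 0, b = 16.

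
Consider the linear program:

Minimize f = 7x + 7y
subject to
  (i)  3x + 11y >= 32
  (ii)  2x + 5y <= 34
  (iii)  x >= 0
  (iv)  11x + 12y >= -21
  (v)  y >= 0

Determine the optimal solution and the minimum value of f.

Extreme points and f = 7x + 7y:
  (0, 32/11) → f = 224/11
  (32/3, 0) → f = 224/3
  (0, 34/5) → f = 238/5
  (17, 0) → f = 119

x = 0, y = 32/11, minimum f = 224/11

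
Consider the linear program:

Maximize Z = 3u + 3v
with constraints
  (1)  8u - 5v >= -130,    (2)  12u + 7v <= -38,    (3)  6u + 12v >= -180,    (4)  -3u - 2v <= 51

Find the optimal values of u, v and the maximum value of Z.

u = -275/29, v = 314/29, maximum Z = 117/29

Corner points and Z = 3u + 3v:
  (-275/29, 314/29) → Z = 117/29
  (-515/31, -18/31) → Z = -1599/31
  (134/17, -322/17) → Z = -564/17
  (-21/2, -39/4) → Z = -243/4

The binding constraints are 8u - 5v = -130 and 12u + 7v = -38.
Solving simultaneously gives u = -275/29, v = 314/29.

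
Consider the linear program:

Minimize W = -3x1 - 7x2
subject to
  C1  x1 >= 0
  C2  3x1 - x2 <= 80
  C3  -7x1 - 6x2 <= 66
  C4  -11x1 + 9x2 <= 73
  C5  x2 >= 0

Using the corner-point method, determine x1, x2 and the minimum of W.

x1 = 793/16, x2 = 1099/16, minimum W = -1259/2

Vertices and W = -3x1 - 7x2:
  (0, 73/9) → W = -511/9
  (0, 0) → W = 0
  (793/16, 1099/16) → W = -1259/2
  (80/3, 0) → W = -80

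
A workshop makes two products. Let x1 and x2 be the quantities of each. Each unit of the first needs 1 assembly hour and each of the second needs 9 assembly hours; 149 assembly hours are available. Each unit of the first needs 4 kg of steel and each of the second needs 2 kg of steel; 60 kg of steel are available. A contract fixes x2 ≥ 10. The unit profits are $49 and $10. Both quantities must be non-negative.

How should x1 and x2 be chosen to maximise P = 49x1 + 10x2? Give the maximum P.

x1 = 10, x2 = 10, maximum P = 590

Corner points and P = 49x1 + 10x2:
  (0, 149/9) → P = 1490/9
  (0, 10) → P = 100
  (121/17, 268/17) → P = 8609/17
  (10, 10) → P = 590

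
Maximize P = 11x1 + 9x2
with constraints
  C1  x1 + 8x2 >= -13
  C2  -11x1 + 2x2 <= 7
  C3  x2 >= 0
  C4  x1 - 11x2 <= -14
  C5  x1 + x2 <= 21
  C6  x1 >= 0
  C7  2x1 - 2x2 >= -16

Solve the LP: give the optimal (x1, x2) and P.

x1 = 217/12, x2 = 35/12, maximum P = 1351/6

Extreme points and P = 11x1 + 9x2:
  (0, 7/2) → P = 63/2
  (1, 9) → P = 92
  (217/12, 35/12) → P = 1351/6
  (0, 14/11) → P = 126/11
  (13/2, 29/2) → P = 202

The optimum lies where x1 - 11x2 = -14 and x1 + x2 = 21.
Solving simultaneously gives x1 = 217/12, x2 = 35/12.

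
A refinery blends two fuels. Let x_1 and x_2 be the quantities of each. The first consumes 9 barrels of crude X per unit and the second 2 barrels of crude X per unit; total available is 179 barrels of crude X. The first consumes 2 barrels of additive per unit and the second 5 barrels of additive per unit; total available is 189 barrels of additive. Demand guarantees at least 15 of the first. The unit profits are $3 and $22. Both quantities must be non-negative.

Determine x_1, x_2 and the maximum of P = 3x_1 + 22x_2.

x_1 = 15, x_2 = 22, maximum P = 529

Corner points and P = 3x_1 + 22x_2:
  (179/9, 0) → P = 179/3
  (15, 0) → P = 45
  (15, 22) → P = 529

The binding constraints are 9x_1 + 2x_2 = 179 and x_1 = 15.
Solving simultaneously gives x_1 = 15, x_2 = 22.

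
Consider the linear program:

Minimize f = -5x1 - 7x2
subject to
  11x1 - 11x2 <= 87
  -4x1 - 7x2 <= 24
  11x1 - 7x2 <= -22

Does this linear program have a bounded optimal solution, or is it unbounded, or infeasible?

From the feasible point (-46/15, -176/105), moving in the direction (7, 11) keeps every constraint satisfied while f decreases without bound.

unbounded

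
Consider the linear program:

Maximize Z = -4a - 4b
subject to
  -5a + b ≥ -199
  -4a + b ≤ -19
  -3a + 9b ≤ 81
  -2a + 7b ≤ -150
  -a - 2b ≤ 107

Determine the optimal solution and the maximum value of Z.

a = -23/3, b = -149/3, maximum Z = 688/3

Feasible corners and Z = -4a - 4b:
  (113/3, -32/3) → Z = -108
  (291/11, -734/11) → Z = 1772/11
  (-17/26, -281/13) → Z = 1158/13
  (-23/3, -149/3) → Z = 688/3

The optimum lies where -4a + b = -19 and -a - 2b = 107.
Solving simultaneously gives a = -23/3, b = -149/3.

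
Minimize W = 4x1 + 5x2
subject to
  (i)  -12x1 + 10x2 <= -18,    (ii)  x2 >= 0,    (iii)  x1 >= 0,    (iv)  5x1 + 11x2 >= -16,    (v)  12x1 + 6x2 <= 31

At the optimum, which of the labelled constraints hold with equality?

Corner points and W = 4x1 + 5x2:
  (3/2, 0) → W = 6
  (209/96, 13/16) → W = 613/48
  (31/12, 0) → W = 31/3

The minimum is at (3/2, 0). Substituting into each constraint, equality holds for (i) and (ii); the remaining constraints have slack.

(i) and (ii)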